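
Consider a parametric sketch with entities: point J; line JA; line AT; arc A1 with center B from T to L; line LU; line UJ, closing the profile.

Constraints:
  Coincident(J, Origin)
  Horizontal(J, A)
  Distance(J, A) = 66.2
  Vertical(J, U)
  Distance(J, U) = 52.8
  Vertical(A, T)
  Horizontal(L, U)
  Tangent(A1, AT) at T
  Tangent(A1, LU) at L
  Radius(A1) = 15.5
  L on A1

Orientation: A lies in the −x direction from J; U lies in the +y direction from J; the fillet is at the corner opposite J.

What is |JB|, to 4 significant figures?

62.94

J and U share the same x with |JU| = 52.8 and U on the +y side, so U = (0.000, 52.80). The virtual corner opposite J is at (-66.20, 52.80). Since A1 is tangent to AT there, BT ⟂ AT and A1 meets LU tangentially, so BL is at right angles to LU, with radius 15.5, so the center B sits 15.5 in from both sides at B = (-50.70, 37.30). Then |JB| = |B − J| = 62.94.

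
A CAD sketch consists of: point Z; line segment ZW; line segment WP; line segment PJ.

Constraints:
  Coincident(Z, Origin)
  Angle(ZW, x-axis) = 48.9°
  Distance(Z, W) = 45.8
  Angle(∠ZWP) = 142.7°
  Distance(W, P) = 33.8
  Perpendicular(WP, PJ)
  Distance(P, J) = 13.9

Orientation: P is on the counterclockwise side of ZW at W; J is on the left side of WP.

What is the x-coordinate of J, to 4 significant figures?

18.48

∠ZWP = 142.7°, so WP runs at 48.9° + (180° − 142.7°) = 86.20° from the x-axis; with |WP| = 33.8, P = W + 33.8·(cos 86.20°, sin 86.20°) = (32.35, 68.24). The perpendicularity gives PJ at right angles to WP; with |PJ| = 13.9 on the left of WP, J = P + 13.9·(-0.9978, 0.06627) = (18.48, 69.16). So J.x = 18.48.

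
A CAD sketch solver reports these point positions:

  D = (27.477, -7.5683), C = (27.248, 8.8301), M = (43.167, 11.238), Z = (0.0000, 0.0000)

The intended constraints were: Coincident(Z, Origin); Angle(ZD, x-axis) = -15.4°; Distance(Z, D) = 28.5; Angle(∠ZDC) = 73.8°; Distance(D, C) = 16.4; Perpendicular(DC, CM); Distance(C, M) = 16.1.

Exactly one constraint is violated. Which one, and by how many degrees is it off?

Perpendicular(DC, CM) — off by 7.80°.

Z = (0.00, 0.00) ✓; ZD at -15.40° ✓; |ZD| = 28.50 ✓; ∠ZDC = 73.80° ✓; |DC| = 16.40 ✓; ∠(DC, CM) = 82.20° ✗; |CM| = 16.10 ✓.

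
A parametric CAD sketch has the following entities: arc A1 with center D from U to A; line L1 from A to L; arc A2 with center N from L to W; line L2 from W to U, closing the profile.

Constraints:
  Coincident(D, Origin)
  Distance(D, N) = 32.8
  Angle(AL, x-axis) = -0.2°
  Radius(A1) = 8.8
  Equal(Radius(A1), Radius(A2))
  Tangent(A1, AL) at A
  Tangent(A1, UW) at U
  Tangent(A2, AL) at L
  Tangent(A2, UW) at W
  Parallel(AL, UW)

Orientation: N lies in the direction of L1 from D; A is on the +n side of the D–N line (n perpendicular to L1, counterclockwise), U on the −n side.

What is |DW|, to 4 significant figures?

33.96

The slot axis is L1's direction at -0.2°, so u = (cos -0.2°, sin -0.2°) = (1.000, -0.003491) and n = (−sin -0.2°, cos -0.2°) = (0.003491, 1.000). D is at the origin and N lies 32.8 along u from D, so N = 32.8·u = (32.80, -0.1145). Tangency of A1 to both parallel lines with radius 8.8 puts A and U at D ± 8.8·n: A = (0.03072, 8.800), U = (-0.03072, -8.800). Equal radii place L and W the same way about N: L = N + 8.8·n = (32.83, 8.685), W = N − 8.8·n = (32.77, -8.914). Then |DW| = |W − D| = 33.96.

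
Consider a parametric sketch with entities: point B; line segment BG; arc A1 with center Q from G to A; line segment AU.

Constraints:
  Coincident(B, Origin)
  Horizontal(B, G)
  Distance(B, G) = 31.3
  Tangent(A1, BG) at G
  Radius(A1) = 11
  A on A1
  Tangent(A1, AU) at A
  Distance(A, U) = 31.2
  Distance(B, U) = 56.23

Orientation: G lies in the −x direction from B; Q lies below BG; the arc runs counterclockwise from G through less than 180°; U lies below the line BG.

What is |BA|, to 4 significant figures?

44.12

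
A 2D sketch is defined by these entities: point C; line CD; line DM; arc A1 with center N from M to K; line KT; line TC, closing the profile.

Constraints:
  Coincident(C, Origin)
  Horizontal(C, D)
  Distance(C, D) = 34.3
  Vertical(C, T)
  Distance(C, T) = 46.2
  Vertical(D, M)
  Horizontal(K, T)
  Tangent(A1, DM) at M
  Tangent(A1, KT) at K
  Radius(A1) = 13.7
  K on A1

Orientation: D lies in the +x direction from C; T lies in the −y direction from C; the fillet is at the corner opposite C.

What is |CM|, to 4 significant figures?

47.25

The virtual corner opposite C is at (34.30, -46.20). Tangency of A1 to DM means the radius NM is perpendicular to DM and since A1 is tangent to KT there, NK ⟂ KT, with radius 13.7, so the center N sits 13.7 in from both sides at N = (20.60, -32.50). That places the tangent points at M = (34.30, -32.50) on DM and K = (20.60, -46.20) on KT. Then |CM| = |M − C| = 47.25.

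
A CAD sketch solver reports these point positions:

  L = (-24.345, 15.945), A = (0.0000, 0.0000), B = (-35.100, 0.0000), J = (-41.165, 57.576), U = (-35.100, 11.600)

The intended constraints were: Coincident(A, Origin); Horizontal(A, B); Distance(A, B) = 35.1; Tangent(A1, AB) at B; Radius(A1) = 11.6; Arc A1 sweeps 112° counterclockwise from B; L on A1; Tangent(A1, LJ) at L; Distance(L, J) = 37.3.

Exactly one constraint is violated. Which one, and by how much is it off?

Distance(L, J) = 37.3 — off by 7.60.

A = (0.00, 0.00) ✓; A.y = 0.00, B.y = 0.00 ✓; |AB| = 35.10 ✓; ∠(UB, BA) = 90.00° ✓; |UB| = 11.60 ✓; bearing(U→L) − bearing(U→B) = 112.0° ✓; |UL| = 11.60 ✓; ∠(UL, LJ) = 90.00° ✓; |LJ| = 44.90 ✗.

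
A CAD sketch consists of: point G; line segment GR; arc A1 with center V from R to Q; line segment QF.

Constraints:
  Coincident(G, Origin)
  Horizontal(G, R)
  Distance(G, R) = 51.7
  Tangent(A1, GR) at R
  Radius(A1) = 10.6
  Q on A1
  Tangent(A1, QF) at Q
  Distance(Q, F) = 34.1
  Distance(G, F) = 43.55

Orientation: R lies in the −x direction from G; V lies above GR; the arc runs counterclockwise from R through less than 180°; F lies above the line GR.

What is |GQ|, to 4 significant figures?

42.80

G is at the origin; G and R share the same y with |GR| = 51.7 and R on the −x side, so R = (-51.70, 0.000). Tangency of A1 to GR means the radius VR is perpendicular to GR, so V = R + (0, 10.6) = (-51.70, 10.60). Since VQ ⟂ QF (tangency), |VF| = √(10.6² + 34.1²) = 35.71 regardless of where Q sits on A1. So F lies on both circle(G, 43.55) and circle(V, 35.71); the above-GR intersection is F = (-25.74, 35.13). Q is the foot of the tangent from F: Q = (-42.46, 5.404).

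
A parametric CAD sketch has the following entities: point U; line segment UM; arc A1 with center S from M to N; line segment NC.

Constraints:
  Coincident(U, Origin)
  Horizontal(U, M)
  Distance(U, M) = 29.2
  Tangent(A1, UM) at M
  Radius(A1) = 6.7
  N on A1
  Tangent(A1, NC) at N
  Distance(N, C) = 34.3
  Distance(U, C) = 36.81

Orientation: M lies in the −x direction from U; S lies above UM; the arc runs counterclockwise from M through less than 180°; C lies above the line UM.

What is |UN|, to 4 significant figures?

23.40

Checks: U = (0.00, 0.00) ✓; |SN| = 6.700 ✓; ∠(SN, NC) = 90.00° ✓; |NC| = 34.30 ✓; |UC| = 36.81 ✓.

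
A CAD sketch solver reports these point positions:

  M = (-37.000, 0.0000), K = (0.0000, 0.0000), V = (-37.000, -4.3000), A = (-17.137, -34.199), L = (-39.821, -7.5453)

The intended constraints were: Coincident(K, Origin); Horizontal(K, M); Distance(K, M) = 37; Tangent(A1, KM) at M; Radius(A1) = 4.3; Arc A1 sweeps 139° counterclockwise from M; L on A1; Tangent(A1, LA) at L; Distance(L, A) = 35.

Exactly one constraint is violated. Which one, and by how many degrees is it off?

Tangent(A1, LA) at L — off by 8.60°.

K = (0.00, 0.00) ✓; K.y = 0.00, M.y = 0.00 ✓; |KM| = 37.00 ✓; ∠(VM, MK) = 90.00° ✓; |VM| = 4.300 ✓; bearing(V→L) − bearing(V→M) = 139.0° ✓; |VL| = 4.300 ✓; ∠(VL, LA) = 98.60° ✗; |LA| = 35.00 ✓.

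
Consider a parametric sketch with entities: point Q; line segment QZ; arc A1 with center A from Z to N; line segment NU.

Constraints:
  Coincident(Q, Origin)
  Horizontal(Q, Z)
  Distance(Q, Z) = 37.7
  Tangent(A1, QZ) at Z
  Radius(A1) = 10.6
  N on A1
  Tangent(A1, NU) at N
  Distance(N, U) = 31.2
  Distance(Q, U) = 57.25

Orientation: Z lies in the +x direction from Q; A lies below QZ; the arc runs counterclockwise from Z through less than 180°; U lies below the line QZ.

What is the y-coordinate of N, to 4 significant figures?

-13.85

Checks: |AN| = 10.60 ✓; ∠(AN, NU) = 90.00° ✓; |NU| = 31.20 ✓; |QU| = 57.25 ✓.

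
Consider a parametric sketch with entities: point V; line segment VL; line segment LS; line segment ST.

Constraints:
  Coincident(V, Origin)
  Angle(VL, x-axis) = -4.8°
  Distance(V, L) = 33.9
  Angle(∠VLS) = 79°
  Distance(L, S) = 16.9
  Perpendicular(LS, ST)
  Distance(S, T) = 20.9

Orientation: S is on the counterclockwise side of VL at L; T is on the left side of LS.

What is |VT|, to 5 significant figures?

16.187

V is at the origin; VL runs at -4.8° with length 33.9, so L = 33.9·(cos -4.8°, sin -4.8°) = (33.781, -2.8367). ∠VLS = 79.0°, so LS runs at -4.8° + (180° − 79.0°) = 96.200° from the x-axis; with |LS| = 16.9, S = L + 16.9·(cos 96.200°, sin 96.200°) = (31.956, 13.964). LS is perpendicular to ST; with |ST| = 20.9 on the left of LS, T = S + 20.9·(-0.99415, -0.10800) = (11.178, 11.707). Then |VT| = |T − V| = 16.187.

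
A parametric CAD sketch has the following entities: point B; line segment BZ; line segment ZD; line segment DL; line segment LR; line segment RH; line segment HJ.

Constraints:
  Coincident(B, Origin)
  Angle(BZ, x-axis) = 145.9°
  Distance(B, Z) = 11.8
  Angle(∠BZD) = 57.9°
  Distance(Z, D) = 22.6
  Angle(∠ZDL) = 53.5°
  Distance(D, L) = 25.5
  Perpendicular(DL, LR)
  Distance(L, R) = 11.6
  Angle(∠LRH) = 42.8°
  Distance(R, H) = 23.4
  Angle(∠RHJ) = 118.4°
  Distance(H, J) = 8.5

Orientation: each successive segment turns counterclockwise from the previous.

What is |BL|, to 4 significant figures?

10.57

B is at the origin; BZ runs at 145.9° with length 11.8, so Z = (-9.771, 6.616). ∠BZD = 57.9° gives ZD at -92.00° from the x-axis; with |ZD| = 22.6, D = (-10.56, -15.97). ∠ZDL = 53.5° gives DL at 34.50° from the x-axis; with |DL| = 25.5, L = (10.46, -1.527). Then |BL| = |L − B| = 10.57.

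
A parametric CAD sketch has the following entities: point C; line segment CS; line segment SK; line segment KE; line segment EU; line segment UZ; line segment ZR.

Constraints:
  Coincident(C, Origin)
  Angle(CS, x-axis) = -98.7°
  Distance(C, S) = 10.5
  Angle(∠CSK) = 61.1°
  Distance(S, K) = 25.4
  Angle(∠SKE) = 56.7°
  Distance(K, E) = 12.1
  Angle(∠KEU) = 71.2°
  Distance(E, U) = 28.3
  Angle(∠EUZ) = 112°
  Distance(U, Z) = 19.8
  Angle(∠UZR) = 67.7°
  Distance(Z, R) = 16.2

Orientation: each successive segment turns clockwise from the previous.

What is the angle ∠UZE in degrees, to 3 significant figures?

40.8°

∠KEU = 71.2° gives EU at -89.7° from the x-axis; with |EU| = 28.3, U = (-10.1, -19.2). ∠EUZ = 112.0° gives UZ at -158° from the x-axis; with |UZ| = 19.8, Z = (-28.4, -26.7). Then cos ∠UZE = ZU·ZE / (|ZU||ZE|), giving 40.8°.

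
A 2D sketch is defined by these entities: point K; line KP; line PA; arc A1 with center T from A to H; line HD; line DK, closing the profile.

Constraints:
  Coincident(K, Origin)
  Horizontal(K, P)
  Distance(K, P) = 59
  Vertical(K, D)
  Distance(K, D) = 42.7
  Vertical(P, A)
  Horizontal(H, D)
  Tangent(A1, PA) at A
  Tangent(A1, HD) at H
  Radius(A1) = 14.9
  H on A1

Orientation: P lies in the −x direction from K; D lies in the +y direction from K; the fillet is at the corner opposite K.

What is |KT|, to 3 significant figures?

52.1

K and D share the same x with |KD| = 42.7 and D on the +y side, so D = (0.00, 42.7). The virtual corner opposite K is at (-59.0, 42.7). Tangency of A1 to PA means the radius TA is perpendicular to PA and the tangent condition forces TH to be normal to HD, with radius 14.9, so the center T sits 14.9 in from both sides at T = (-44.1, 27.8). Then |KT| = |T − K| = 52.1.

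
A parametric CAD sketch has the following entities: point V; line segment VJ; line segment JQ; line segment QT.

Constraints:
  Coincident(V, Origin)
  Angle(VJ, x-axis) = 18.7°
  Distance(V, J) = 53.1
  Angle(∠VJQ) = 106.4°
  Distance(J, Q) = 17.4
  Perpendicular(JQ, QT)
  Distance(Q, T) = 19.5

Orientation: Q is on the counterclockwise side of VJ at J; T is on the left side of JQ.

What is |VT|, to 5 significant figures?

45.141

V is at the origin; VJ runs at 18.7° with length 53.1, so J = 53.1·(cos 18.7°, sin 18.7°) = (50.297, 17.025). ∠VJQ = 106.4°, so JQ runs at 18.7° + (180° − 106.4°) = 92.300° from the x-axis; with |JQ| = 17.4, Q = J + 17.4·(cos 92.300°, sin 92.300°) = (49.599, 34.411). JQ is perpendicular to QT; with |QT| = 19.5 on the left of JQ, T = Q + 19.5·(-0.99919, -0.040132) = (30.114, 33.628). Then |VT| = |T − V| = 45.141.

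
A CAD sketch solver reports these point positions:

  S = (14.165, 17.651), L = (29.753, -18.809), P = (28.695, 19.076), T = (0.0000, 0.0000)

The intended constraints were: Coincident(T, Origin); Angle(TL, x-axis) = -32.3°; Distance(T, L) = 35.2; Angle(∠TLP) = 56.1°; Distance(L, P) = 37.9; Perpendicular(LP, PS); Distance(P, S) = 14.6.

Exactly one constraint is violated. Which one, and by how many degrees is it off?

Perpendicular(LP, PS) — off by 4.00°.

T = (0.00, 0.00) ✓; TL at -32.30° ✓; |TL| = 35.20 ✓; ∠TLP = 56.10° ✓; |LP| = 37.90 ✓; ∠(LP, PS) = 94.00° ✗; |PS| = 14.60 ✓.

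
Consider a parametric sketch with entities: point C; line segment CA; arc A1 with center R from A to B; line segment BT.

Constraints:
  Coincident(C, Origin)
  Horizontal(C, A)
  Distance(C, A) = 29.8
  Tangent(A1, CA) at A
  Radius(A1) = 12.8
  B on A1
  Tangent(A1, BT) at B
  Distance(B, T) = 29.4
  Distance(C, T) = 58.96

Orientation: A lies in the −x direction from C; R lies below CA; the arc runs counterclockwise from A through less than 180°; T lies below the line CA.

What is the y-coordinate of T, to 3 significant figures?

-43.1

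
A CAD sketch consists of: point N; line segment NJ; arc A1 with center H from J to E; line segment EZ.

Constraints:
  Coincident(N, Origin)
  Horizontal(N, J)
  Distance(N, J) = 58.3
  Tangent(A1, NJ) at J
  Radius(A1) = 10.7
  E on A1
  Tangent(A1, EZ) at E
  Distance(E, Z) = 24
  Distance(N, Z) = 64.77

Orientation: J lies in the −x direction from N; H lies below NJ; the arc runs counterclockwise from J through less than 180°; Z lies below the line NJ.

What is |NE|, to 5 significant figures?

69.173

Checks: |HE| = 10.70 ✓; ∠(HE, EZ) = 90.00° ✓; |EZ| = 24.00 ✓; |NZ| = 64.77 ✓.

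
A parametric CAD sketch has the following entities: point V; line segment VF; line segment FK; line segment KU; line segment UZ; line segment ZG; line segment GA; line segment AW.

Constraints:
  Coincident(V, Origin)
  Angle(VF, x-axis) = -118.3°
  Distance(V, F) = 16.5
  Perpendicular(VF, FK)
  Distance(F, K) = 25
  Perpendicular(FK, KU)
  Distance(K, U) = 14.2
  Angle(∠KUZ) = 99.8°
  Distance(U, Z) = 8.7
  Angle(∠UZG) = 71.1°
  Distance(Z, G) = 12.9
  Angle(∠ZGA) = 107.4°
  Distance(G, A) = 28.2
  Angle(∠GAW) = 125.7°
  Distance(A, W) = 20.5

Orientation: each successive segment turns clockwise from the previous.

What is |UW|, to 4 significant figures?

35.62

V is at the origin; VF runs at -118.3° with length 16.5, so F = (-7.822, -14.53). The perpendicularity gives FK at right angles to VF, so FK runs at 151.7°; with |FK| = 25.0, K = (-29.83, -2.676). FK is perpendicular to KU, so KU runs at 61.70°; with |KU| = 14.2, U = (-23.10, 9.827). ∠KUZ = 99.8° gives UZ at -18.50° from the x-axis; with |UZ| = 8.7, Z = (-14.85, 7.067). ∠UZG = 71.1° gives ZG at -127.4° from the x-axis; with |ZG| = 12.9, G = (-22.69, -3.181). ∠ZGA = 107.4° gives GA at 160.0° from the x-axis; with |GA| = 28.2, A = (-49.19, 6.464). ∠GAW = 125.7° gives AW at 105.7° from the x-axis; with |AW| = 20.5, W = (-54.73, 26.20). Then |UW| = |W − U| = 35.62.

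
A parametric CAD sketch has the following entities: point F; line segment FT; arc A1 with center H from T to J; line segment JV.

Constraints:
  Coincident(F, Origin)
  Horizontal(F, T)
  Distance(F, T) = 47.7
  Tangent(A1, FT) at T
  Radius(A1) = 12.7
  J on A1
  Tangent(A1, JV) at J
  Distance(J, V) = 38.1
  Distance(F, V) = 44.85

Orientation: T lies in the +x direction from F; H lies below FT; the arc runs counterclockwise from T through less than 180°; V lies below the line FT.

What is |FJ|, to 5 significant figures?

37.065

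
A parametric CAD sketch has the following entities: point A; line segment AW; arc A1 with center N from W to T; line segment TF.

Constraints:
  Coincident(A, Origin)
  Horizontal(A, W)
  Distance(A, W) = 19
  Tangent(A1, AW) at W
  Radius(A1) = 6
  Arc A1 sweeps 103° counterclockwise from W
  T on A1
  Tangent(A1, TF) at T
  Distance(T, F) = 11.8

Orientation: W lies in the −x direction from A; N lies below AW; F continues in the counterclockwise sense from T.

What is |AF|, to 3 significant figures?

29.1

A is at the origin; AW is horizontal with |AW| = 19.0 and W on the −x side, so W = (-19.0, 0.00). The tangent condition forces NW to be normal to AW, so N = W + (0, -6) = (-19.0, -6.00). On A1, W sits at bearing 90° from N; a 103° counterclockwise sweep puts T at bearing 193°, so T = N + 6.0·(cos 193°, sin 193°) = (-24.8, -7.35). The tangent condition forces NT to be normal to TF, so TF runs along (−sin 193°, cos 193°); with |TF| = 11.8, F = (-22.2, -18.8). Then |AF| = |F − A| = 29.1.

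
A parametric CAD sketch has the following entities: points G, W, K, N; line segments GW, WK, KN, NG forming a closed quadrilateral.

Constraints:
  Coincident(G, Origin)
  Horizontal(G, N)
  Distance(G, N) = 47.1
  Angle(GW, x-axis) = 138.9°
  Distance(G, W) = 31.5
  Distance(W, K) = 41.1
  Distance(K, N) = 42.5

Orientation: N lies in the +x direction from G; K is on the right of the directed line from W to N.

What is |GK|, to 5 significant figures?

9.8813

Checks: |WK| = 41.10 ✓; |KN| = 42.50 ✓.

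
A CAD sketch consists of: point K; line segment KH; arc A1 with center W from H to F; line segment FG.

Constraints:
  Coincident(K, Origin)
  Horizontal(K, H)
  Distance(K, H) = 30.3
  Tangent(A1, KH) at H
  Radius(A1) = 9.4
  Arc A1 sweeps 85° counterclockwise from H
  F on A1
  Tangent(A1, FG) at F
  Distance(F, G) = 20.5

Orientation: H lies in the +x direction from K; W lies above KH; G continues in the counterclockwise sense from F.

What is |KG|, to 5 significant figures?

50.590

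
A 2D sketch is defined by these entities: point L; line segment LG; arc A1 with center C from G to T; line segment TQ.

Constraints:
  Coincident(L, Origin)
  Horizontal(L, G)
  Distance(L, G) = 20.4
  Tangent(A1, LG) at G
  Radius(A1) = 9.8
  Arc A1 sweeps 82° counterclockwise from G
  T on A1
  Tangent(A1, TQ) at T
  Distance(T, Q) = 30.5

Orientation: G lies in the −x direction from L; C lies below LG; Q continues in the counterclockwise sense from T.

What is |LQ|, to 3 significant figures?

51.7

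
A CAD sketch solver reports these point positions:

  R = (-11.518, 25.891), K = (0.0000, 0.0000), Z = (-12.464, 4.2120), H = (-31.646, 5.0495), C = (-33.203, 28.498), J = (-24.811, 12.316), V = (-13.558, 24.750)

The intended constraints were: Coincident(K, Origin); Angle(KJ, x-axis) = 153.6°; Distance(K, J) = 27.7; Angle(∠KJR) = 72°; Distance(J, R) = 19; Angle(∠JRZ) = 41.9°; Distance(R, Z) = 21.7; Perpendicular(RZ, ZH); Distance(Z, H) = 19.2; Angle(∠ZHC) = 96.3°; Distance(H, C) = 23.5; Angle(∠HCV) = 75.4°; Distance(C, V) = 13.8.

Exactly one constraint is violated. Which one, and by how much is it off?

Distance(C, V) = 13.8 — off by 6.20.

K = (0.00, 0.00) ✓; KJ at 153.6° ✓; |KJ| = 27.70 ✓; ∠KJR = 72.00° ✓; |JR| = 19.00 ✓; ∠JRZ = 41.90° ✓; |RZ| = 21.70 ✓; ∠(RZ, ZH) = 90.00° ✓; |ZH| = 19.20 ✓; ∠ZHC = 96.30° ✓; |HC| = 23.50 ✓; ∠HCV = 75.40° ✓; |CV| = 20.00 ✗.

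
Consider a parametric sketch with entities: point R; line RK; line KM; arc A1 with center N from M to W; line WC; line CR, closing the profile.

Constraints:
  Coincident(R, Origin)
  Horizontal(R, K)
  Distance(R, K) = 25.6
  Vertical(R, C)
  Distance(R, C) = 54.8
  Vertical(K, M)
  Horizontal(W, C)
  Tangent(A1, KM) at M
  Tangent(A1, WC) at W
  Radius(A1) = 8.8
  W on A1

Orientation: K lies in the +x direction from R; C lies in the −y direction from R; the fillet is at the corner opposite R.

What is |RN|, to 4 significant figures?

48.97

R is at the origin; R and K share the same y with |RK| = 25.6 and K on the +x side, so K = (25.60, 0.000). R and C share the same x with |RC| = 54.8 and C on the −y side, so C = (0.000, -54.80). The virtual corner opposite R is at (25.60, -54.80). Since A1 is tangent to KM there, NM ⟂ KM and since A1 is tangent to WC there, NW ⟂ WC, with radius 8.8, so the center N sits 8.8 in from both sides at N = (16.80, -46.00). Then |RN| = |N − R| = 48.97.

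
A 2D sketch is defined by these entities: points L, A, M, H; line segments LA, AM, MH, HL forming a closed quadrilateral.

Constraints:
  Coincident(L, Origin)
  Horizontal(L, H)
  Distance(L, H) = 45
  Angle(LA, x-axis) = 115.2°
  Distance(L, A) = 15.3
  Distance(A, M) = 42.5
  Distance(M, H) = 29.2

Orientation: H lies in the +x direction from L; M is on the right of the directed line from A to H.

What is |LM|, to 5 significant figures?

28.187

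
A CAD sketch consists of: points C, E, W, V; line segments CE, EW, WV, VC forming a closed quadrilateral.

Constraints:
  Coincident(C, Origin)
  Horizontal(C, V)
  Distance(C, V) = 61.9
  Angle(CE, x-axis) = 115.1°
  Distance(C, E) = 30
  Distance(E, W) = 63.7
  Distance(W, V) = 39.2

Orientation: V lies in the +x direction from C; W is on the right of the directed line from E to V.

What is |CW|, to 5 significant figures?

35.741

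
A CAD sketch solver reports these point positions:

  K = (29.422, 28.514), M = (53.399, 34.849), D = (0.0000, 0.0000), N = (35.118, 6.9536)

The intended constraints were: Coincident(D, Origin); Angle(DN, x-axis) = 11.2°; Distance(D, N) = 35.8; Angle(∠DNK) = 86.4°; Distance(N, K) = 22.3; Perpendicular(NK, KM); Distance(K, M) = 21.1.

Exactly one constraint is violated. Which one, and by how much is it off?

Distance(K, M) = 21.1 — off by 3.70.

D = (0.00, 0.00) ✓; DN at 11.20° ✓; |DN| = 35.80 ✓; ∠DNK = 86.40° ✓; |NK| = 22.30 ✓; ∠(NK, KM) = 90.00° ✓; |KM| = 24.80 ✗.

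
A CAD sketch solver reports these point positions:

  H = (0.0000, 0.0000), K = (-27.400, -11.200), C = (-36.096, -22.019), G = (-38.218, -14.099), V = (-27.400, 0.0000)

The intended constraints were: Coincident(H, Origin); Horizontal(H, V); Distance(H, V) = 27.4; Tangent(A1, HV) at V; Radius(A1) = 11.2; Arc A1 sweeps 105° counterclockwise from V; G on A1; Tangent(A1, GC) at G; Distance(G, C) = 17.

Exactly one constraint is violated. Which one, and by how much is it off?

Distance(G, C) = 17 — off by 8.80.

H = (0.00, 0.00) ✓; H.y = 0.00, V.y = 0.00 ✓; |HV| = 27.40 ✓; ∠(KV, VH) = 90.00° ✓; |KV| = 11.20 ✓; bearing(K→G) − bearing(K→V) = 105.0° ✓; |KG| = 11.20 ✓; ∠(KG, GC) = 90.00° ✓; |GC| = 8.199 ✗.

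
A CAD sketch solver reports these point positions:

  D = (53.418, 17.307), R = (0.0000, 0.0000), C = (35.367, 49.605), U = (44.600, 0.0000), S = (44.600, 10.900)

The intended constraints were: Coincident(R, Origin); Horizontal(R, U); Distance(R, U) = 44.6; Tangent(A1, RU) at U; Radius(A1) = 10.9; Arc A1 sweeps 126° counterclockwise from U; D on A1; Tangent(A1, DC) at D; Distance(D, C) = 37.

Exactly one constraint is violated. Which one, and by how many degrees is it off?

Tangent(A1, DC) at D — off by 6.80°.

R = (0.00, 0.00) ✓; R.y = 0.00, U.y = 0.00 ✓; |RU| = 44.60 ✓; ∠(SU, UR) = 90.00° ✓; |SU| = 10.90 ✓; bearing(S→D) − bearing(S→U) = 126.0° ✓; |SD| = 10.90 ✓; ∠(SD, DC) = 96.80° ✗; |DC| = 37.00 ✓.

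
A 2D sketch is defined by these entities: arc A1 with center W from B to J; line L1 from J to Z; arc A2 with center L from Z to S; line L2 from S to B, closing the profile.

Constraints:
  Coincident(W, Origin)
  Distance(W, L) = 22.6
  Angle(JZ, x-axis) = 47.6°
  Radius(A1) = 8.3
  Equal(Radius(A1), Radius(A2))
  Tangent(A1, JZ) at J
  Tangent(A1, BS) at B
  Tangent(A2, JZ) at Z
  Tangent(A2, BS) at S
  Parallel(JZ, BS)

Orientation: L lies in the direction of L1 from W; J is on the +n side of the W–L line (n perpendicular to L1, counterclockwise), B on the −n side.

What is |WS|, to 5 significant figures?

24.076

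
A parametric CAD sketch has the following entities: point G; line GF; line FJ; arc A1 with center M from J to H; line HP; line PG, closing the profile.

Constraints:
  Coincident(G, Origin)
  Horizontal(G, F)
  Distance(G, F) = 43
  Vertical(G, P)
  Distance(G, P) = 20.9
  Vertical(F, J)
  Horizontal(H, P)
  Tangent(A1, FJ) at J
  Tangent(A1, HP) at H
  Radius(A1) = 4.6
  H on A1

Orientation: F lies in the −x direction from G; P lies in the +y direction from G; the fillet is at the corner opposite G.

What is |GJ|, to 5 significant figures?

45.986

The virtual corner opposite G is at (-43.000, 20.900). Since A1 is tangent to FJ there, MJ ⟂ FJ and since A1 is tangent to HP there, MH ⟂ HP, with radius 4.6, so the center M sits 4.6 in from both sides at M = (-38.400, 16.300). That places the tangent points at J = (-43.000, 16.300) on FJ and H = (-38.400, 20.900) on HP. Then |GJ| = |J − G| = 45.986.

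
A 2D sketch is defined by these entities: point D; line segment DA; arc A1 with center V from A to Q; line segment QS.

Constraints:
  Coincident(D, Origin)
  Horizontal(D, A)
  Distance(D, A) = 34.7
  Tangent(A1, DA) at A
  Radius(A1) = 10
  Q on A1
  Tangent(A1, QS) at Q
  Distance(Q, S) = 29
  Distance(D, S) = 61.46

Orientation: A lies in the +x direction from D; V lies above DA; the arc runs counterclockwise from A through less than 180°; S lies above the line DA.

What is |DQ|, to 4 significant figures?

45.39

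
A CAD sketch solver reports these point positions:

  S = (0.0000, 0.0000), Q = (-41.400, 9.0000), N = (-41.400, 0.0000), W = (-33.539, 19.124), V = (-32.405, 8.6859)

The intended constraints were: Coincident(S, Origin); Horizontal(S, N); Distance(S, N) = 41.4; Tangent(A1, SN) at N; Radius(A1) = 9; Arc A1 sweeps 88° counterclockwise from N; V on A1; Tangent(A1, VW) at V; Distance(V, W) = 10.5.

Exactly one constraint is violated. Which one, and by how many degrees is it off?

Tangent(A1, VW) at V — off by 8.20°.

S = (0.00, 0.00) ✓; S.y = 0.00, N.y = 0.00 ✓; |SN| = 41.40 ✓; ∠(QN, NS) = 90.00° ✓; |QN| = 9.000 ✓; bearing(Q→V) − bearing(Q→N) = 88.00° ✓; |QV| = 9.000 ✓; ∠(QV, VW) = 81.80° ✗; |VW| = 10.50 ✓.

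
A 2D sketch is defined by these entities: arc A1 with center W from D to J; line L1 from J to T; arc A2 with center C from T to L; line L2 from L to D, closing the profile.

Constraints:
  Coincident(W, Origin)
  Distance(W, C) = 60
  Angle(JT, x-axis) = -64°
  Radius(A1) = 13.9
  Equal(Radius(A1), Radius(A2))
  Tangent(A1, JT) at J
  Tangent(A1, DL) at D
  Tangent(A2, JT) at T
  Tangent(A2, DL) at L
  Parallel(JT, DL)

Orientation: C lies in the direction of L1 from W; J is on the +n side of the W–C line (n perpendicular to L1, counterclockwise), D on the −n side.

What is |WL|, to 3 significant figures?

61.6

The slot axis is L1's direction at -64.0°, so u = (cos -64.0°, sin -64.0°) = (0.438, -0.899) and n = (−sin -64.0°, cos -64.0°) = (0.899, 0.438). W is at the origin and C lies 60.0 along u from W, so C = 60.0·u = (26.3, -53.9). Tangency of A1 to both parallel lines with radius 13.9 puts J and D at W ± 13.9·n: J = (12.5, 6.09), D = (-12.5, -6.09). Equal radii place T and L the same way about C: T = C + 13.9·n = (38.8, -47.8), L = C − 13.9·n = (13.8, -60.0). Then |WL| = |L − W| = 61.6.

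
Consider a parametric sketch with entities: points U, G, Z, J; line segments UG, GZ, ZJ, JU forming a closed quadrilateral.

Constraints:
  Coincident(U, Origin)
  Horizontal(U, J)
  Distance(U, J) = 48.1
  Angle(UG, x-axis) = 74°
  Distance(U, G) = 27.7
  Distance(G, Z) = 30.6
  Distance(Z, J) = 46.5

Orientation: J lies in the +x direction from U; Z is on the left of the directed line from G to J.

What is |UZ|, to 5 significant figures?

54.870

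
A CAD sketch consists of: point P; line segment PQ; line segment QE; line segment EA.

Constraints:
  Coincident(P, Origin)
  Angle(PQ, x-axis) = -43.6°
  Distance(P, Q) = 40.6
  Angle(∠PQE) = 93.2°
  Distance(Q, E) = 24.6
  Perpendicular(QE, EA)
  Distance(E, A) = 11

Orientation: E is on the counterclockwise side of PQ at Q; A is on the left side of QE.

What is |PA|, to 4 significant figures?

39.93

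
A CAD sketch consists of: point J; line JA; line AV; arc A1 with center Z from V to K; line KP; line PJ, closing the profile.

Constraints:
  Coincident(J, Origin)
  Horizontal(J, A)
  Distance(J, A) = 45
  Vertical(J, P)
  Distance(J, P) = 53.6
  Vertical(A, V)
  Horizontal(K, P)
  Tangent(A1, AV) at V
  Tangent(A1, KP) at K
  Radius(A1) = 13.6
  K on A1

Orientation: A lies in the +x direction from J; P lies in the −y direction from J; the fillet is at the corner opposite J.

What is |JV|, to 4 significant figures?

60.21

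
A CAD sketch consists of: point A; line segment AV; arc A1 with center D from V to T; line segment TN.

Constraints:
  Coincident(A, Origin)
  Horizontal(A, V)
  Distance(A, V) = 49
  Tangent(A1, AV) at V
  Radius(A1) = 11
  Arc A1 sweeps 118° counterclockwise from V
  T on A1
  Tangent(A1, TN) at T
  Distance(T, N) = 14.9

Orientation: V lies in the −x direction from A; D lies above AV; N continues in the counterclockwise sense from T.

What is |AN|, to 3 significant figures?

54.8

A is at the origin; AV is horizontal with |AV| = 49.0 and V on the −x side, so V = (-49.0, 0.00). Tangency of A1 to AV means the radius DV is perpendicular to AV, so D = V + (0, 11) = (-49.0, 11.0). On A1, V sits at bearing -90° from D; a 118° counterclockwise sweep puts T at bearing 28°, so T = D + 11.0·(cos 28°, sin 28°) = (-39.3, 16.2). A1 meets TN tangentially, so DT is at right angles to TN, so TN runs along (−sin 28°, cos 28°); with |TN| = 14.9, N = (-46.3, 29.3). Then |AN| = |N − A| = 54.8.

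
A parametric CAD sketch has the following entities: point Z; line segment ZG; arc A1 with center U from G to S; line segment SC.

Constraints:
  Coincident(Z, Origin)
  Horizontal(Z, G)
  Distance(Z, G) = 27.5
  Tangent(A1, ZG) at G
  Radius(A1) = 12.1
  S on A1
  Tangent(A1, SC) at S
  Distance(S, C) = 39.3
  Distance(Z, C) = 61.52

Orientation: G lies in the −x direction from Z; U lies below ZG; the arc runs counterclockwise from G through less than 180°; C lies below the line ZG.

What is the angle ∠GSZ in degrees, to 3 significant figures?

30.6°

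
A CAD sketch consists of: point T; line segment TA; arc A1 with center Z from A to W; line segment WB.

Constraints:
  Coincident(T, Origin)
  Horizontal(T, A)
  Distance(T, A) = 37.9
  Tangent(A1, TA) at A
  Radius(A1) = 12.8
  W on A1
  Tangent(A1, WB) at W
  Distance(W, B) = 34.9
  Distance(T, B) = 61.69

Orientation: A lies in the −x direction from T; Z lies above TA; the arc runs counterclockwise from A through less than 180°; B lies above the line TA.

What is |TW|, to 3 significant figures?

30.6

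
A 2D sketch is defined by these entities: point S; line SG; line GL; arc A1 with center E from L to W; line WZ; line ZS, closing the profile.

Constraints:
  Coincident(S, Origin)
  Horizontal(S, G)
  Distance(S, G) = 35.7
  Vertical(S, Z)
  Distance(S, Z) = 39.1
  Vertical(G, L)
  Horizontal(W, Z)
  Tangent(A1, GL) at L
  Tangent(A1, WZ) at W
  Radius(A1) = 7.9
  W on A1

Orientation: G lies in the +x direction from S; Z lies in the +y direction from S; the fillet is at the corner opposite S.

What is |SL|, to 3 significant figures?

47.4

The virtual corner opposite S is at (35.7, 39.1). A1 meets GL tangentially, so EL is at right angles to GL and A1 meets WZ tangentially, so EW is at right angles to WZ, with radius 7.9, so the center E sits 7.9 in from both sides at E = (27.8, 31.2). That places the tangent points at L = (35.7, 31.2) on GL and W = (27.8, 39.1) on WZ. Then |SL| = |L − S| = 47.4.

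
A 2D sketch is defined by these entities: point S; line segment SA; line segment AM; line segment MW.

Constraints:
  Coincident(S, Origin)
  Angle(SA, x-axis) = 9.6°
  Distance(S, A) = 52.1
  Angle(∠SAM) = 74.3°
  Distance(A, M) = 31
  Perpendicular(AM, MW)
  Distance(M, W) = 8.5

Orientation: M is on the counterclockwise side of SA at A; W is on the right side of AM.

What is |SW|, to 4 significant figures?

61.04

S is at the origin; SA runs at 9.6° with length 52.1, so A = 52.1·(cos 9.6°, sin 9.6°) = (51.37, 8.689). ∠SAM = 74.3°, so AM runs at 9.6° + (180° − 74.3°) = 115.3° from the x-axis; with |AM| = 31.0, M = A + 31.0·(cos 115.3°, sin 115.3°) = (38.12, 36.72). The perpendicularity gives MW at right angles to AM; with |MW| = 8.5 on the right of AM, W = M + 8.5·(0.9041, 0.4274) = (45.81, 40.35). Then |SW| = |W − S| = 61.04.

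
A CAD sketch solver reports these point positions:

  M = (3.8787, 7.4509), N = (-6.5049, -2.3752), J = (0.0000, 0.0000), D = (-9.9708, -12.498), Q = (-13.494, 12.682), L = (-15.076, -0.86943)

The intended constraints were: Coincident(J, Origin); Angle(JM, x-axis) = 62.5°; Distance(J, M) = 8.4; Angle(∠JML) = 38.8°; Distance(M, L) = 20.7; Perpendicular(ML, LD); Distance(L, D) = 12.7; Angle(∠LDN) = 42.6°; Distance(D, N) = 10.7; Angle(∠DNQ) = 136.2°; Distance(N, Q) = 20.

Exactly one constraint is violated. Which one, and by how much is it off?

Distance(N, Q) = 20 — off by 3.40.

J = (0.00, 0.00) ✓; JM at 62.50° ✓; |JM| = 8.400 ✓; ∠JML = 38.80° ✓; |ML| = 20.70 ✓; ∠(ML, LD) = 90.00° ✓; |LD| = 12.70 ✓; ∠LDN = 42.60° ✓; |DN| = 10.70 ✓; ∠DNQ = 136.2° ✓; |NQ| = 16.60 ✗.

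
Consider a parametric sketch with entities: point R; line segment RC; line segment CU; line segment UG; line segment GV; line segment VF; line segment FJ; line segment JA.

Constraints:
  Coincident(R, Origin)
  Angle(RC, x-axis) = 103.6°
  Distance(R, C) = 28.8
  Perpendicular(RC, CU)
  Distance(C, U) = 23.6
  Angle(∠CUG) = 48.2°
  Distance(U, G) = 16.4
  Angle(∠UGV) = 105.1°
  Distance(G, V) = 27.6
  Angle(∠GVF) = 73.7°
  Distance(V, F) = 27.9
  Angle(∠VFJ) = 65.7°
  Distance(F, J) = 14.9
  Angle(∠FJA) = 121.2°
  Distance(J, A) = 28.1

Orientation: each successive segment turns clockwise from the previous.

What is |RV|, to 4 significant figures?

31.36

R is at the origin; RC runs at 103.6° with length 28.8, so C = (-6.772, 27.99). RC is perpendicular to CU, so CU runs at 13.60°; with |CU| = 23.6, U = (16.17, 33.54). ∠CUG = 48.2° gives UG at -118.2° from the x-axis; with |UG| = 16.4, G = (8.416, 19.09). ∠UGV = 105.1° gives GV at 166.9° from the x-axis; with |GV| = 27.6, V = (-18.47, 25.34). Then |RV| = |V − R| = 31.36.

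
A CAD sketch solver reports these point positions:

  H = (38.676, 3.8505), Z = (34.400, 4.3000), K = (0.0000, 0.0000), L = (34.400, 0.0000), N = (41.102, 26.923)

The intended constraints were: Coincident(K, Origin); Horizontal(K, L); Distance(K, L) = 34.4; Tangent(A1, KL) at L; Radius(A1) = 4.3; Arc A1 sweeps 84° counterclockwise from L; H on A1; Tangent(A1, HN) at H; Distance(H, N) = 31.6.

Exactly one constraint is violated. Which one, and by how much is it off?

Distance(H, N) = 31.6 — off by 8.40.

K = (0.00, 0.00) ✓; K.y = 0.00, L.y = 0.00 ✓; |KL| = 34.40 ✓; ∠(ZL, LK) = 90.00° ✓; |ZL| = 4.300 ✓; bearing(Z→H) − bearing(Z→L) = 84.00° ✓; |ZH| = 4.300 ✓; ∠(ZH, HN) = 90.00° ✓; |HN| = 23.20 ✗.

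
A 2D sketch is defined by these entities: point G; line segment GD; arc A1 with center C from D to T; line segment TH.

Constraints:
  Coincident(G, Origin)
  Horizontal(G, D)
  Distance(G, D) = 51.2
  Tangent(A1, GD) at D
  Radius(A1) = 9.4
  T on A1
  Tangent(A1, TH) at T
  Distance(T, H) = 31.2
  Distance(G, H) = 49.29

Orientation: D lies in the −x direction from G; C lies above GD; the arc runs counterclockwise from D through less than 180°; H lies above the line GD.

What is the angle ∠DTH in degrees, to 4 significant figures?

143.5°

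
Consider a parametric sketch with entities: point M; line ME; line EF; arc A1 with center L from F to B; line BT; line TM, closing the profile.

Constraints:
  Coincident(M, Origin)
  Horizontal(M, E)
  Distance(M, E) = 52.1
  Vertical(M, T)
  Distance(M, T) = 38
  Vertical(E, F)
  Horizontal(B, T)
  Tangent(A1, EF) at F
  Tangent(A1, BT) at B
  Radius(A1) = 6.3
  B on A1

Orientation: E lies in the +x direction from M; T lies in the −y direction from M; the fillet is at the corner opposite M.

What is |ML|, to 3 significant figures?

55.7

M is at the origin; M and E share the same y with |ME| = 52.1 and E on the +x side, so E = (52.1, 0.00). MT is vertical with |MT| = 38.0 and T on the −y side, so T = (0.00, -38.0). The virtual corner opposite M is at (52.1, -38.0). The tangent condition forces LF to be normal to EF and since A1 is tangent to BT there, LB ⟂ BT, with radius 6.3, so the center L sits 6.3 in from both sides at L = (45.8, -31.7). Then |ML| = |L − M| = 55.7.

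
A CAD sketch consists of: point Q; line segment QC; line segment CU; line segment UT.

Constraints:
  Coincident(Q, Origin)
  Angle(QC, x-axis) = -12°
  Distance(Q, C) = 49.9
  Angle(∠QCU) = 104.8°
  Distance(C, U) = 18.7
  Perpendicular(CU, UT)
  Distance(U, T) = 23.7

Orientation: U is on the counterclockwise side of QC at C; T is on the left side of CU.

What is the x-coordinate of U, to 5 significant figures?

57.241

Q is at the origin; QC runs at -12.0° with length 49.9, so C = 49.9·(cos -12.0°, sin -12.0°) = (48.810, -10.375). ∠QCU = 104.8°, so CU runs at -12.0° + (180° − 104.8°) = 63.200° from the x-axis; with |CU| = 18.7, U = C + 18.7·(cos 63.200°, sin 63.200°) = (57.241, 6.3166). So U.x = 57.241.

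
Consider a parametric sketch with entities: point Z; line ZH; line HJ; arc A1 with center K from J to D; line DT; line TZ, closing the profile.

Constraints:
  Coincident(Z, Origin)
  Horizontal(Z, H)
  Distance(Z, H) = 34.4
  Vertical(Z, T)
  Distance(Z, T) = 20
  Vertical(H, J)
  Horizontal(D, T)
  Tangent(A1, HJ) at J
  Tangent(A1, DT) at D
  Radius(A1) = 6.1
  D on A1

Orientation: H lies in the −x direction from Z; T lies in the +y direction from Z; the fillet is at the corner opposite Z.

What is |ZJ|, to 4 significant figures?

37.10

The virtual corner opposite Z is at (-34.40, 20.00). The tangent condition forces KJ to be normal to HJ and A1 meets DT tangentially, so KD is at right angles to DT, with radius 6.1, so the center K sits 6.1 in from both sides at K = (-28.30, 13.90). That places the tangent points at J = (-34.40, 13.90) on HJ and D = (-28.30, 20.00) on DT. Then |ZJ| = |J − Z| = 37.10.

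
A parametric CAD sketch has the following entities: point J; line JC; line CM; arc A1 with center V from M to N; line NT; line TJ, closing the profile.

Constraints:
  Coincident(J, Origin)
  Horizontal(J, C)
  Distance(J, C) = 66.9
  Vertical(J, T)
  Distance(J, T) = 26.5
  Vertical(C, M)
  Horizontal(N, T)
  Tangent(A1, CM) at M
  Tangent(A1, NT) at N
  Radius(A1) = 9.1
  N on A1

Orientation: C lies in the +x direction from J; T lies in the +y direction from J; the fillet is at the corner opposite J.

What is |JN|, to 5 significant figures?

63.585

J is at the origin; JC is horizontal with |JC| = 66.9 and C on the +x side, so C = (66.900, 0.0000). JT is vertical with |JT| = 26.5 and T on the +y side, so T = (0.0000, 26.500). The virtual corner opposite J is at (66.900, 26.500). Since A1 is tangent to CM there, VM ⟂ CM and since A1 is tangent to NT there, VN ⟂ NT, with radius 9.1, so the center V sits 9.1 in from both sides at V = (57.800, 17.400). That places the tangent points at M = (66.900, 17.400) on CM and N = (57.800, 26.500) on NT. Then |JN| = |N − J| = 63.585.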